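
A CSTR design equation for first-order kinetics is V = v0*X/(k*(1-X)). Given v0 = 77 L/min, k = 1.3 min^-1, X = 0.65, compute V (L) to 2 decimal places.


V = v0 * X / (k * (1 - X))
V = 77 * 0.65 / (1.3 * (1 - 0.65))
V = 50.05 / (1.3 * 0.35)
V = 50.05 / 0.455
V = 110.00 L


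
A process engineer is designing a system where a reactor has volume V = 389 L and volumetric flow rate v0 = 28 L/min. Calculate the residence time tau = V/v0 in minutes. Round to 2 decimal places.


tau = V / v0
tau = 389 / 28
tau = 13.89 min


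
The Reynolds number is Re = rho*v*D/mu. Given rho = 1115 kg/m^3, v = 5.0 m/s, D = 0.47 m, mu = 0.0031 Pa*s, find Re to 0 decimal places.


Re = rho * v * D / mu
Re = 1115 * 5.0 * 0.47 / 0.0031
Re = 2620.25 / 0.0031
Re = 845242


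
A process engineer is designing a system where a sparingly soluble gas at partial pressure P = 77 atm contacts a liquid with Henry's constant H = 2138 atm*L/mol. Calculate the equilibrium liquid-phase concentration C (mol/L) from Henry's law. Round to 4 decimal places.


C = P / H
C = 77 / 2138
C = 0.0360 mol/L


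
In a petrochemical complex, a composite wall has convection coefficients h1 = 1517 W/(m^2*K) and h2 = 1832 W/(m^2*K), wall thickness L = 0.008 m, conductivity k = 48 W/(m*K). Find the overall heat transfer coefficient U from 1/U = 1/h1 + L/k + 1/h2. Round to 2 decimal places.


1/U = 1/h1 + L/k + 1/h2
1/U = 1/1517 + 0.008/48 + 1/1832
1/U = 0.0006591958 + 0.0001666667 + 0.0005458515
1/U = 0.001371714
U = 729.01 W/(m^2*K)


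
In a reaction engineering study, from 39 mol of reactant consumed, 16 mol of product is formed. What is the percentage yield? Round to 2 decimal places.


Yield = (moles product / moles consumed) * 100%
Yield = (16 / 39) * 100
Yield = 0.4103 * 100
Yield = 41.03%


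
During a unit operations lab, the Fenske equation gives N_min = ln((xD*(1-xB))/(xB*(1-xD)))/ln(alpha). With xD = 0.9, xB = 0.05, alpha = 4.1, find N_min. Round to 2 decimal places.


N_min = ln((xD*(1-xB))/(xB*(1-xD))) / ln(alpha)
Numerator inside ln: 0.855 / 0.005 = 171.0
ln(171.0) = 5.141664
ln(alpha) = ln(4.1) = 1.410987
N_min = 5.141664 / 1.410987 = 3.64


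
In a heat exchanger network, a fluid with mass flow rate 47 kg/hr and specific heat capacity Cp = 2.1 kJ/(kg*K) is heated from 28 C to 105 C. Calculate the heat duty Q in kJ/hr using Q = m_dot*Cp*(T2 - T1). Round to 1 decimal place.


Q = m_dot * Cp * (T2 - T1)
Q = 47 * 2.1 * (105 - 28)
Q = 47 * 2.1 * 77
Q = 7599.9 kJ/hr


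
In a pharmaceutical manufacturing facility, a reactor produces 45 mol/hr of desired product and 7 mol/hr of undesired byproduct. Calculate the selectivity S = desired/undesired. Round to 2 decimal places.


S = desired product rate / undesired product rate
S = 45 / 7
S = 6.43


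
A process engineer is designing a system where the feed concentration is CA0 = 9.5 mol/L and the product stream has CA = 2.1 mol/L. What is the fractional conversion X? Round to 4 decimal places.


X = (CA0 - CA) / CA0
X = (9.5 - 2.1) / 9.5
X = 7.4 / 9.5
X = 0.7789


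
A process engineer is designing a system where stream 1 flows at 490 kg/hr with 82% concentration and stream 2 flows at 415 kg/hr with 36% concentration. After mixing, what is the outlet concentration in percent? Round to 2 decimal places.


Mass balance on solute: F1*x1 + F2*x2 = F3*x3
F3 = F1 + F2 = 490 + 415 = 905 kg/hr
x3 = (F1*x1 + F2*x2)/F3
x3 = (490*0.82 + 415*0.36) / 905
x3 = 60.91%


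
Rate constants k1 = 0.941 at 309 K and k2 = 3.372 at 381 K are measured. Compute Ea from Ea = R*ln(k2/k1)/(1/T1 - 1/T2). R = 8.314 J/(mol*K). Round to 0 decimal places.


Ea = R * ln(k2/k1) / (1/T1 - 1/T2)
ln(k2/k1) = ln(3.372/0.941) = 1.2763182
1/T1 - 1/T2 = 1/309 - 1/381 = 0.000611574039
Ea = 8.314 * 1.2763182 / 0.000611574039
Ea = 17351 J/mol


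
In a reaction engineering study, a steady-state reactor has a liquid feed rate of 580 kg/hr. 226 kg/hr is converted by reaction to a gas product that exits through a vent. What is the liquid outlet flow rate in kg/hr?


Steady-state mass balance on the main outlet: F_out = F_in - F_removed
F_out = 580 - 226
F_out = 354 kg/hr


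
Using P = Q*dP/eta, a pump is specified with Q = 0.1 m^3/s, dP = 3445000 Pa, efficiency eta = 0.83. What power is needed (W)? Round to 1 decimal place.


P = Q * dP / eta
P = 0.1 * 3445000 / 0.83
P = 344500.0 / 0.83
P = 415060.2 W


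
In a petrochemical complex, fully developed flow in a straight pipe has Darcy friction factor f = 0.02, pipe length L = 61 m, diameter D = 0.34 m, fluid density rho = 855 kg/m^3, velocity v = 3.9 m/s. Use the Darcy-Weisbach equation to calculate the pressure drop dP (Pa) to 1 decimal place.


dP = f * (L/D) * (rho*v^2/2)
dP = 0.02 * (61/0.34) * (855*3.9^2/2)
L/D = 179.41176471
rho*v^2/2 = 855*15.21/2 = 6502.275
dP = 0.02 * 179.41176471 * 6502.275
dP = 23331.7 Pa


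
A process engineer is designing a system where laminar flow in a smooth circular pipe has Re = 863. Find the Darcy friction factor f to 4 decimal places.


f = 64 / Re
f = 64 / 863
f = 0.0742


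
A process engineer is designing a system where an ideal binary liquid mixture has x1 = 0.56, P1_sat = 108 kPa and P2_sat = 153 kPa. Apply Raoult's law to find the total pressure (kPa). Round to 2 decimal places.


P = x1*P1_sat + x2*P2_sat
x2 = 1 - x1 = 1 - 0.56 = 0.44
P = 0.56*108 + 0.44*153
P = 60.48 + 67.32
P = 127.80 kPa


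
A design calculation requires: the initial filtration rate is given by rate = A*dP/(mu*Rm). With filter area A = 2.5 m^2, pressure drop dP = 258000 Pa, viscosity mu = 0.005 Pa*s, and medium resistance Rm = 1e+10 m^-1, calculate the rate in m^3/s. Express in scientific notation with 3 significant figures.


rate = A * dP / (mu * Rm)
rate = 2.5 * 258000 / (0.005 * 1e+10)
rate = 645000.0 / 5.000e+07
rate = 1.29e-02 m^3/s


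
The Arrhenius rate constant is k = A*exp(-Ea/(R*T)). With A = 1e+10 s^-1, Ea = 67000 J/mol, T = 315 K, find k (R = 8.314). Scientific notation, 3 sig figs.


k = A * exp(-Ea/(R*T))
k = 1e+10 * exp(-67000 / (8.314 * 315))
k = 1e+10 * exp(-25.583162)
k = 7.75e-02


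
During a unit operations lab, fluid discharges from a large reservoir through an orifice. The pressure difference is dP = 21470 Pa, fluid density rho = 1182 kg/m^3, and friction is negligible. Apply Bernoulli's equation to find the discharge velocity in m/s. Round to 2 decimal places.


v = sqrt(2*dP/rho)
v = sqrt(2*21470/1182)
v = sqrt(36.328257)
v = 6.03 m/s


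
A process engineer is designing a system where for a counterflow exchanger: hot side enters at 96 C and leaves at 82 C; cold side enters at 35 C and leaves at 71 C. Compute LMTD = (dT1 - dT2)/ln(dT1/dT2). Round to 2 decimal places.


dT1 = Th_in - Tc_out = 96 - 71 = 25
dT2 = Th_out - Tc_in = 82 - 35 = 47
LMTD = (dT1 - dT2) / ln(dT1/dT2)
LMTD = (25 - 47) / ln(25/47)
LMTD = 34.85 K


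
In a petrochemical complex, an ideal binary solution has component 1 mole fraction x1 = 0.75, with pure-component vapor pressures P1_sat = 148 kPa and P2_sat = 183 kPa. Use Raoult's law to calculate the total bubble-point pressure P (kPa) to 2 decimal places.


P = x1*P1_sat + x2*P2_sat
x2 = 1 - x1 = 1 - 0.75 = 0.25
P = 0.75*148 + 0.25*183
P = 111.0 + 45.75
P = 156.75 kPa


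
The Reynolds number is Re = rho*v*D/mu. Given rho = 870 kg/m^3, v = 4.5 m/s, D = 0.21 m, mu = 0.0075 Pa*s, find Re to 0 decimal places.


Re = rho * v * D / mu
Re = 870 * 4.5 * 0.21 / 0.0075
Re = 822.15 / 0.0075
Re = 109620


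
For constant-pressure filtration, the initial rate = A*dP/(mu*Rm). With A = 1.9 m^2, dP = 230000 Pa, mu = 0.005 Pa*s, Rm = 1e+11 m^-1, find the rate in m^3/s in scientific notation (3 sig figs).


rate = A * dP / (mu * Rm)
rate = 1.9 * 230000 / (0.005 * 1e+11)
rate = 437000.0 / 5.000e+08
rate = 8.74e-04 m^3/s


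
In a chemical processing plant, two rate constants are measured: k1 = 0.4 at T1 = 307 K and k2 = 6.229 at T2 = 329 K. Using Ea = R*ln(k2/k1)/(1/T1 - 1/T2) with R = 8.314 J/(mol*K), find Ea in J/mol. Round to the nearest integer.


Ea = R * ln(k2/k1) / (1/T1 - 1/T2)
ln(k2/k1) = ln(6.229/0.4) = 2.7455065
1/T1 - 1/T2 = 1/307 - 1/329 = 0.000217815312
Ea = 8.314 * 2.7455065 / 0.000217815312
Ea = 104796 J/mol


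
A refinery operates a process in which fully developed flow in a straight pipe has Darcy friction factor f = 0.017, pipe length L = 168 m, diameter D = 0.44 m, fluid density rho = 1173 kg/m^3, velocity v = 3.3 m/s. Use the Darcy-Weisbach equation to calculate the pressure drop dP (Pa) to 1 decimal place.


dP = f * (L/D) * (rho*v^2/2)
dP = 0.017 * (168/0.44) * (1173*3.3^2/2)
L/D = 381.81818182
rho*v^2/2 = 1173*10.89/2 = 6386.985
dP = 0.017 * 381.81818182 * 6386.985
dP = 41457.3 Pa


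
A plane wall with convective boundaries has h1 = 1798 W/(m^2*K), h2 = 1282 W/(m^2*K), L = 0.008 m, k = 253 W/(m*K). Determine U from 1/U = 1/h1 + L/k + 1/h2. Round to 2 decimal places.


1/U = 1/h1 + L/k + 1/h2
1/U = 1/1798 + 0.008/253 + 1/1282
1/U = 0.0005561735 + 3.16206e-05 + 0.0007800312
1/U = 0.0013678253
U = 731.09 W/(m^2*K)


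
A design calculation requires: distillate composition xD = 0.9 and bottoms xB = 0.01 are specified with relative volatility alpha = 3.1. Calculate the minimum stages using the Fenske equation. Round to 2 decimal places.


N_min = ln((xD*(1-xB))/(xB*(1-xD))) / ln(alpha)
Numerator inside ln: 0.891 / 0.001 = 891.0
ln(891.0) = 6.792344
ln(alpha) = ln(3.1) = 1.131402
N_min = 6.792344 / 1.131402 = 6.00


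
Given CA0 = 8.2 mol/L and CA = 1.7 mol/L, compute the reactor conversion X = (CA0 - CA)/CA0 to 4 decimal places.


X = (CA0 - CA) / CA0
X = (8.2 - 1.7) / 8.2
X = 6.5 / 8.2
X = 0.7927


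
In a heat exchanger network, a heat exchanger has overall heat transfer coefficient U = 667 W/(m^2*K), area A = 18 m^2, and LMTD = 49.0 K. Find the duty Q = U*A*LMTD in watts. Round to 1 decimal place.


Q = U * A * LMTD
Q = 667 * 18 * 49.0
Q = 588294.0 W


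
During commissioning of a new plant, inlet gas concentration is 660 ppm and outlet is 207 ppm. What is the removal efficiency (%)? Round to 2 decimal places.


Efficiency = (G_in - G_out) / G_in * 100%
Efficiency = (660 - 207) / 660 * 100
Efficiency = 453 / 660 * 100
Efficiency = 68.64%


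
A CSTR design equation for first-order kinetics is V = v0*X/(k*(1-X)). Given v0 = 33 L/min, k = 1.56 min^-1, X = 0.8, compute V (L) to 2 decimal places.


V = v0 * X / (k * (1 - X))
V = 33 * 0.8 / (1.56 * (1 - 0.8))
V = 26.4 / (1.56 * 0.2)
V = 26.4 / 0.312
V = 84.62 L


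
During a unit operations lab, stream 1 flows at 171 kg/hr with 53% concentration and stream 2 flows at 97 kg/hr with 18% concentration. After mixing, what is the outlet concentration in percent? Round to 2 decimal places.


Mass balance on solute: F1*x1 + F2*x2 = F3*x3
F3 = F1 + F2 = 171 + 97 = 268 kg/hr
x3 = (F1*x1 + F2*x2)/F3
x3 = (171*0.53 + 97*0.18) / 268
x3 = 40.33%


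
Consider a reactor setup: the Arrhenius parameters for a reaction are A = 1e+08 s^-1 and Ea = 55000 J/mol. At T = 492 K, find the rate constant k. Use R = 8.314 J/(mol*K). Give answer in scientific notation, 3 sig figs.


k = A * exp(-Ea/(R*T))
k = 1e+08 * exp(-55000 / (8.314 * 492))
k = 1e+08 * exp(-13.445828)
k = 1.45e+02


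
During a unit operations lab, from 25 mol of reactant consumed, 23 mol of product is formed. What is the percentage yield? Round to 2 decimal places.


Yield = (moles product / moles consumed) * 100%
Yield = (23 / 25) * 100
Yield = 0.92 * 100
Yield = 92.00%


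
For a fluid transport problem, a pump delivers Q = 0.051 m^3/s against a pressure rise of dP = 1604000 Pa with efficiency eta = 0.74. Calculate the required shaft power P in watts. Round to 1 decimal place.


P = Q * dP / eta
P = 0.051 * 1604000 / 0.74
P = 81804.0 / 0.74
P = 110545.9 W


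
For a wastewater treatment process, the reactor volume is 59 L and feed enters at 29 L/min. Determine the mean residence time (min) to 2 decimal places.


tau = V / v0
tau = 59 / 29
tau = 2.03 min


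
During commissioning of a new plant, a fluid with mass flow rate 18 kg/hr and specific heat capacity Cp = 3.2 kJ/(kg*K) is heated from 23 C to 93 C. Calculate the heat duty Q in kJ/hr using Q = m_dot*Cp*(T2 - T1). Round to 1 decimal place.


Q = m_dot * Cp * (T2 - T1)
Q = 18 * 3.2 * (93 - 23)
Q = 18 * 3.2 * 70
Q = 4032.0 kJ/hr


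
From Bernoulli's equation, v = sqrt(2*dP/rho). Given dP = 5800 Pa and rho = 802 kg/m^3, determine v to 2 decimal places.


v = sqrt(2*dP/rho)
v = sqrt(2*5800/802)
v = sqrt(14.46384)
v = 3.80 m/s


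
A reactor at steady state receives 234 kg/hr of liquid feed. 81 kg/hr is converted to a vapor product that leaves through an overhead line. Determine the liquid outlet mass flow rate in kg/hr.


Steady-state mass balance on the main outlet: F_out = F_in - F_removed
F_out = 234 - 81
F_out = 153 kg/hr


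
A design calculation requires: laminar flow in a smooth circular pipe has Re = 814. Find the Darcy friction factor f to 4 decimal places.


f = 64 / Re
f = 64 / 814
f = 0.0786


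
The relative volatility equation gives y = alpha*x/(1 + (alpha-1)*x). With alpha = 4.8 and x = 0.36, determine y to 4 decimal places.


y = alpha*x / (1 + (alpha-1)*x)
y = 4.8*0.36 / (1 + (4.8-1)*0.36)
y = 1.728 / (1 + 1.368)
y = 1.728 / 2.368
y = 0.7297


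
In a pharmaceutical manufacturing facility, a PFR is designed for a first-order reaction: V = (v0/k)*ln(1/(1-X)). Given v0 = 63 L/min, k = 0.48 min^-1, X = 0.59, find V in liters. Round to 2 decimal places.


V = (v0/k) * ln(1/(1-X))
V = (63/0.48) * ln(1/(1-0.59))
V = 131.25 * ln(2.439024)
V = 131.25 * 0.891598
V = 117.02 L


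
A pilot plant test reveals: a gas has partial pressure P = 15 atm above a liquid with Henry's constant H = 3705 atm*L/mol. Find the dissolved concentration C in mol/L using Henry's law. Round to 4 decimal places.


C = P / H
C = 15 / 3705
C = 0.0040 mol/L


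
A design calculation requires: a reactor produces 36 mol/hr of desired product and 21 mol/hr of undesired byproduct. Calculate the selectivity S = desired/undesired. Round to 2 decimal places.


S = desired product rate / undesired product rate
S = 36 / 21
S = 1.71


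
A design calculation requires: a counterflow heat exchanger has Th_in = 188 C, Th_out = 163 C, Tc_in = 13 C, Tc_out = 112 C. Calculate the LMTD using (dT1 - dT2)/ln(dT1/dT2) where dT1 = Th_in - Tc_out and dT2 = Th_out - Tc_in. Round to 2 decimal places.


dT1 = Th_in - Tc_out = 188 - 112 = 76
dT2 = Th_out - Tc_in = 163 - 13 = 150
LMTD = (dT1 - dT2) / ln(dT1/dT2)
LMTD = (76 - 150) / ln(76/150)
LMTD = 108.84 K


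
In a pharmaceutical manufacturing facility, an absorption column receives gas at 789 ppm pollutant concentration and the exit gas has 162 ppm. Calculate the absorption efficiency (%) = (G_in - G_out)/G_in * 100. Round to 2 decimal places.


Efficiency = (G_in - G_out) / G_in * 100%
Efficiency = (789 - 162) / 789 * 100
Efficiency = 627 / 789 * 100
Efficiency = 79.47%


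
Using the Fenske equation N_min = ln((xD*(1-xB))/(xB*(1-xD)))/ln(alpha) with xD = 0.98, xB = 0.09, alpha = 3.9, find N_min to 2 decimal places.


N_min = ln((xD*(1-xB))/(xB*(1-xD))) / ln(alpha)
Numerator inside ln: 0.8918 / 0.0018 = 495.444444
ln(495.444444) = 6.205455
ln(alpha) = ln(3.9) = 1.360977
N_min = 6.205455 / 1.360977 = 4.56


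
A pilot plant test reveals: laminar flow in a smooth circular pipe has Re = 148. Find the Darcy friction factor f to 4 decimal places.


f = 64 / Re
f = 64 / 148
f = 0.4324


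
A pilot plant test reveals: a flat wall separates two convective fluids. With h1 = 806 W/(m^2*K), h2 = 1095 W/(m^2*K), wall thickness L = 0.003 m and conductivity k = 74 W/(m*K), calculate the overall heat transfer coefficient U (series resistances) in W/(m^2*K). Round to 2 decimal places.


1/U = 1/h1 + L/k + 1/h2
1/U = 1/806 + 0.003/74 + 1/1095
1/U = 0.0012406948 + 4.05405e-05 + 0.000913242
1/U = 0.0021944773
U = 455.69 W/(m^2*K)


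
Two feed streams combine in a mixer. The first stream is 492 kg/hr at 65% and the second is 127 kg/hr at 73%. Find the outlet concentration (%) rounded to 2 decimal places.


Mass balance on solute: F1*x1 + F2*x2 = F3*x3
F3 = F1 + F2 = 492 + 127 = 619 kg/hr
x3 = (F1*x1 + F2*x2)/F3
x3 = (492*0.65 + 127*0.73) / 619
x3 = 66.64%


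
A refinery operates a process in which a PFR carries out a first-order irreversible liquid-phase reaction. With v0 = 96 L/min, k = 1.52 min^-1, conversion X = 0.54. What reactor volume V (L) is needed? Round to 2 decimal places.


V = (v0/k) * ln(1/(1-X))
V = (96/1.52) * ln(1/(1-0.54))
V = 63.157895 * ln(2.173913)
V = 63.157895 * 0.776529
V = 49.04 L


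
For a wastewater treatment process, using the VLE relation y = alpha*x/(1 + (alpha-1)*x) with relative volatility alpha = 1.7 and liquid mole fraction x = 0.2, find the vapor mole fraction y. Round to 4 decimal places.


y = alpha*x / (1 + (alpha-1)*x)
y = 1.7*0.2 / (1 + (1.7-1)*0.2)
y = 0.34 / (1 + 0.14)
y = 0.34 / 1.14
y = 0.2982


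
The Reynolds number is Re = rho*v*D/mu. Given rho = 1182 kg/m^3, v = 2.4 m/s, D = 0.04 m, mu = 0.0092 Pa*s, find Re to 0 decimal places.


Re = rho * v * D / mu
Re = 1182 * 2.4 * 0.04 / 0.0092
Re = 113.472 / 0.0092
Re = 12334


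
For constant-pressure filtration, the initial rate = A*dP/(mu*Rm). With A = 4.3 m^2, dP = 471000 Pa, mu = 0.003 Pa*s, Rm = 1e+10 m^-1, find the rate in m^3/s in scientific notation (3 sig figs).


rate = A * dP / (mu * Rm)
rate = 4.3 * 471000 / (0.003 * 1e+10)
rate = 2025300.0 / 3.000e+07
rate = 6.75e-02 m^3/s


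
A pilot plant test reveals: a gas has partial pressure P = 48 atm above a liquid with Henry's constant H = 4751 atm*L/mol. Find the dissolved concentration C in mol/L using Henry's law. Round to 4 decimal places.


C = P / H
C = 48 / 4751
C = 0.0101 mol/L


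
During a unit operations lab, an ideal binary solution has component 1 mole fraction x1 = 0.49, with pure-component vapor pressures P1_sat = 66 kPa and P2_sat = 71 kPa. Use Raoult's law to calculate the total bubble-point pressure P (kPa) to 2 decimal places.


P = x1*P1_sat + x2*P2_sat
x2 = 1 - x1 = 1 - 0.49 = 0.51
P = 0.49*66 + 0.51*71
P = 32.34 + 36.21
P = 68.55 kPa


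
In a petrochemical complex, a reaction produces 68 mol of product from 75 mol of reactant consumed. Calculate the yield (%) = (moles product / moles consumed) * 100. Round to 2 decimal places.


Yield = (moles product / moles consumed) * 100%
Yield = (68 / 75) * 100
Yield = 0.9067 * 100
Yield = 90.67%


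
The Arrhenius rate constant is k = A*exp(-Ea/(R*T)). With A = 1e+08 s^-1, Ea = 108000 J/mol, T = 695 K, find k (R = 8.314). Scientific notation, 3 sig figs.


k = A * exp(-Ea/(R*T))
k = 1e+08 * exp(-108000 / (8.314 * 695))
k = 1e+08 * exp(-18.690845)
k = 7.63e-01


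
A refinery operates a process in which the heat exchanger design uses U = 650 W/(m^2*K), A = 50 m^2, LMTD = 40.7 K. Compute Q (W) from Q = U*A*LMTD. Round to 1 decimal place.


Q = U * A * LMTD
Q = 650 * 50 * 40.7
Q = 1322750.0 W


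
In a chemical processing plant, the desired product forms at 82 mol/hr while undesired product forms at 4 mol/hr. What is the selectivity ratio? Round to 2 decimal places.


S = desired product rate / undesired product rate
S = 82 / 4
S = 20.50


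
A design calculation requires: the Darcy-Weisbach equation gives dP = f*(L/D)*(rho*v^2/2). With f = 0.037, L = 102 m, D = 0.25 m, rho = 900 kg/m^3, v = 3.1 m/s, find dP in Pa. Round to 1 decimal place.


dP = f * (L/D) * (rho*v^2/2)
dP = 0.037 * (102/0.25) * (900*3.1^2/2)
L/D = 408.0
rho*v^2/2 = 900*9.61/2 = 4324.5
dP = 0.037 * 408.0 * 4324.5
dP = 65282.7 Pa


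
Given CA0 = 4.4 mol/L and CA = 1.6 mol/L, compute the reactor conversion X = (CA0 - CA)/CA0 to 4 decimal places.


X = (CA0 - CA) / CA0
X = (4.4 - 1.6) / 4.4
X = 2.8 / 4.4
X = 0.6364


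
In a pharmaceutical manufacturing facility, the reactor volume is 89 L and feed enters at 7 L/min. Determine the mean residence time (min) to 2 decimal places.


tau = V / v0
tau = 89 / 7
tau = 12.71 min


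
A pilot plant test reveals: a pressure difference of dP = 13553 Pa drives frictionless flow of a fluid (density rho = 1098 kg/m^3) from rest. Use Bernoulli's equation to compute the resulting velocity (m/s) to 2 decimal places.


v = sqrt(2*dP/rho)
v = sqrt(2*13553/1098)
v = sqrt(24.686703)
v = 4.97 m/s


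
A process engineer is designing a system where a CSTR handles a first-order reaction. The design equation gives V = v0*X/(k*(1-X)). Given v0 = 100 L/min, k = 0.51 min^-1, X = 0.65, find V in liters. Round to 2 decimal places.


V = v0 * X / (k * (1 - X))
V = 100 * 0.65 / (0.51 * (1 - 0.65))
V = 65.0 / (0.51 * 0.35)
V = 65.0 / 0.1785
V = 364.15 L


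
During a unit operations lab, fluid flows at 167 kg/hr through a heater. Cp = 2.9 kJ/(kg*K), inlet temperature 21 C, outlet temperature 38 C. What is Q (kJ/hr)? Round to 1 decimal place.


Q = m_dot * Cp * (T2 - T1)
Q = 167 * 2.9 * (38 - 21)
Q = 167 * 2.9 * 17
Q = 8233.1 kJ/hr


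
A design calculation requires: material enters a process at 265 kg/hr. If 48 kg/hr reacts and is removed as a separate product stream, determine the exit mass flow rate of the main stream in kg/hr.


Steady-state mass balance on the main outlet: F_out = F_in - F_removed
F_out = 265 - 48
F_out = 217 kg/hr


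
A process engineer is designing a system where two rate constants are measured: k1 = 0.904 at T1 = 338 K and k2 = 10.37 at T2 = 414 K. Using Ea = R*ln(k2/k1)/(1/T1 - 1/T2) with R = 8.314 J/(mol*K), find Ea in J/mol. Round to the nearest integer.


Ea = R * ln(k2/k1) / (1/T1 - 1/T2)
ln(k2/k1) = ln(10.37/0.904) = 2.4398429
1/T1 - 1/T2 = 1/338 - 1/414 = 0.000543120944
Ea = 8.314 * 2.4398429 / 0.000543120944
Ea = 37349 J/mol


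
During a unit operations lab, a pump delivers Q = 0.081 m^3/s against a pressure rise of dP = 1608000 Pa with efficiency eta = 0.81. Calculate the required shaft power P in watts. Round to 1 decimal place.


P = Q * dP / eta
P = 0.081 * 1608000 / 0.81
P = 130248.0 / 0.81
P = 160800.0 W


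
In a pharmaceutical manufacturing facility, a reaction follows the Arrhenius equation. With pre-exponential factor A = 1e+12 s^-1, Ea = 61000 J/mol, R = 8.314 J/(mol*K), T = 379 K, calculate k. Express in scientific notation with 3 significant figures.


k = A * exp(-Ea/(R*T))
k = 1e+12 * exp(-61000 / (8.314 * 379))
k = 1e+12 * exp(-19.358897)
k = 3.91e+03


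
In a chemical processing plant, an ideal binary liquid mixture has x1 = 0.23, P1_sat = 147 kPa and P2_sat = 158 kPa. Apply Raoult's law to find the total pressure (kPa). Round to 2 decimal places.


P = x1*P1_sat + x2*P2_sat
x2 = 1 - x1 = 1 - 0.23 = 0.77
P = 0.23*147 + 0.77*158
P = 33.81 + 121.66
P = 155.47 kPa


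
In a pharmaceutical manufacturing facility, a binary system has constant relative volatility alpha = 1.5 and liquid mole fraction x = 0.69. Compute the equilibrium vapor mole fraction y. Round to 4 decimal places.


y = alpha*x / (1 + (alpha-1)*x)
y = 1.5*0.69 / (1 + (1.5-1)*0.69)
y = 1.035 / (1 + 0.345)
y = 1.035 / 1.345
y = 0.7695


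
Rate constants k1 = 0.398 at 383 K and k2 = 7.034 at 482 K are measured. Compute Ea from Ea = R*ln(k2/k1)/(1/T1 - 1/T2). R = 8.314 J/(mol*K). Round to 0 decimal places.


Ea = R * ln(k2/k1) / (1/T1 - 1/T2)
ln(k2/k1) = ln(7.034/0.398) = 2.8720588
1/T1 - 1/T2 = 1/383 - 1/482 = 0.000536277261
Ea = 8.314 * 2.8720588 / 0.000536277261
Ea = 44526 J/mol


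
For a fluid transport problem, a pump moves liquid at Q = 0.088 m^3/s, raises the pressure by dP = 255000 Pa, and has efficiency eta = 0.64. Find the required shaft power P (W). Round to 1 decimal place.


P = Q * dP / eta
P = 0.088 * 255000 / 0.64
P = 22440.0 / 0.64
P = 35062.5 W


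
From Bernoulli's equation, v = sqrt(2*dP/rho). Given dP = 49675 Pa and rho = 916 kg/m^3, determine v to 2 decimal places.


v = sqrt(2*dP/rho)
v = sqrt(2*49675/916)
v = sqrt(108.460699)
v = 10.41 m/s


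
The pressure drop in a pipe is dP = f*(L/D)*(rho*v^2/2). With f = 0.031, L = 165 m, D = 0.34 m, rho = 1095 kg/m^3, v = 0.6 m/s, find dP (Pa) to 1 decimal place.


dP = f * (L/D) * (rho*v^2/2)
dP = 0.031 * (165/0.34) * (1095*0.6^2/2)
L/D = 485.29411765
rho*v^2/2 = 1095*0.36/2 = 197.1
dP = 0.031 * 485.29411765 * 197.1
dP = 2965.2 Pa


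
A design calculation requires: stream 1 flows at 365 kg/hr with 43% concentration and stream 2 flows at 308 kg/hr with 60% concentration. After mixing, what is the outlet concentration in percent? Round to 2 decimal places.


Mass balance on solute: F1*x1 + F2*x2 = F3*x3
F3 = F1 + F2 = 365 + 308 = 673 kg/hr
x3 = (F1*x1 + F2*x2)/F3
x3 = (365*0.43 + 308*0.6) / 673
x3 = 50.78%


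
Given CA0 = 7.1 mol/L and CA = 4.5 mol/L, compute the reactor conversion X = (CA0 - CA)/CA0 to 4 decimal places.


X = (CA0 - CA) / CA0
X = (7.1 - 4.5) / 7.1
X = 2.6 / 7.1
X = 0.3662


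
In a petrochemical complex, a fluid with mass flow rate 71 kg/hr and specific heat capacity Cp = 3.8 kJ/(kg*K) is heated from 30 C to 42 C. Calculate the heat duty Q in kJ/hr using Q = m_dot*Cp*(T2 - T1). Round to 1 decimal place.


Q = m_dot * Cp * (T2 - T1)
Q = 71 * 3.8 * (42 - 30)
Q = 71 * 3.8 * 12
Q = 3237.6 kJ/hr


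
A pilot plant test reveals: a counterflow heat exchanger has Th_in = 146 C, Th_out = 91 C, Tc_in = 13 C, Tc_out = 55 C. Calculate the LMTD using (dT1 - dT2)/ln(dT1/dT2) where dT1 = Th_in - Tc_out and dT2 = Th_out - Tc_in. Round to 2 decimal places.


dT1 = Th_in - Tc_out = 146 - 55 = 91
dT2 = Th_out - Tc_in = 91 - 13 = 78
LMTD = (dT1 - dT2) / ln(dT1/dT2)
LMTD = (91 - 78) / ln(91/78)
LMTD = 84.33 K


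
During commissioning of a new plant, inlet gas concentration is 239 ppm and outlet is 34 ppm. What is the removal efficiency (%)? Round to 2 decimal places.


Efficiency = (G_in - G_out) / G_in * 100%
Efficiency = (239 - 34) / 239 * 100
Efficiency = 205 / 239 * 100
Efficiency = 85.77%


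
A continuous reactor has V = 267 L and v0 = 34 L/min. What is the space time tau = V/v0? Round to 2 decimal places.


tau = V / v0
tau = 267 / 34
tau = 7.85 min


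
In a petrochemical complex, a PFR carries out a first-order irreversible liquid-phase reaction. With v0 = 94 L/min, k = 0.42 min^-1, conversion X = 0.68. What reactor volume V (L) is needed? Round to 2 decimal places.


V = (v0/k) * ln(1/(1-X))
V = (94/0.42) * ln(1/(1-0.68))
V = 223.809524 * ln(3.125)
V = 223.809524 * 1.139434
V = 255.02 L


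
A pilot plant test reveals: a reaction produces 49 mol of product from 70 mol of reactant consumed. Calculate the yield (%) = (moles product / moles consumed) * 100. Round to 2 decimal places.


Yield = (moles product / moles consumed) * 100%
Yield = (49 / 70) * 100
Yield = 0.7 * 100
Yield = 70.00%


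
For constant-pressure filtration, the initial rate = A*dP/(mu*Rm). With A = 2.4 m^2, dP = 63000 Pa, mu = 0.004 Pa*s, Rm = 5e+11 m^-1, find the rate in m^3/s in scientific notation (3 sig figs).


rate = A * dP / (mu * Rm)
rate = 2.4 * 63000 / (0.004 * 5e+11)
rate = 151200.0 / 2.000e+09
rate = 7.56e-05 m^3/s


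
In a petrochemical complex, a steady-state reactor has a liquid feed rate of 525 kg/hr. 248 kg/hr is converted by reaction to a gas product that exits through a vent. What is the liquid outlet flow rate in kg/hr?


Steady-state mass balance on the main outlet: F_out = F_in - F_removed
F_out = 525 - 248
F_out = 277 kg/hr


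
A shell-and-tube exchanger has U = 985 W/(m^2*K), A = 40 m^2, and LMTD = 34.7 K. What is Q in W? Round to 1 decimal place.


Q = U * A * LMTD
Q = 985 * 40 * 34.7
Q = 1367180.0 W


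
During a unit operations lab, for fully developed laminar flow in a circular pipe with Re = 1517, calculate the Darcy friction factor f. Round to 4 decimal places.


f = 64 / Re
f = 64 / 1517
f = 0.0422


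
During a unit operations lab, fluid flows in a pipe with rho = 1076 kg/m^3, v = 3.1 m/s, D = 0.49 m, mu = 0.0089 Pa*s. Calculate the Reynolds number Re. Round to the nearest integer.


Re = rho * v * D / mu
Re = 1076 * 3.1 * 0.49 / 0.0089
Re = 1634.444 / 0.0089
Re = 183645


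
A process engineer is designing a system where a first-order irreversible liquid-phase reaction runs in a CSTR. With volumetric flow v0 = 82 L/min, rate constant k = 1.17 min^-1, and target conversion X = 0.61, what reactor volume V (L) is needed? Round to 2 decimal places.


V = v0 * X / (k * (1 - X))
V = 82 * 0.61 / (1.17 * (1 - 0.61))
V = 50.02 / (1.17 * 0.39)
V = 50.02 / 0.4563
V = 109.62 L


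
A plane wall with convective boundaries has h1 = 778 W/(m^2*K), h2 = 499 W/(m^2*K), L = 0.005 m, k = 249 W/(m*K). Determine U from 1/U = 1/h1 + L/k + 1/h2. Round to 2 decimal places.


1/U = 1/h1 + L/k + 1/h2
1/U = 1/778 + 0.005/249 + 1/499
1/U = 0.001285347 + 2.00803e-05 + 0.002004008
1/U = 0.0033094353
U = 302.17 W/(m^2*K)


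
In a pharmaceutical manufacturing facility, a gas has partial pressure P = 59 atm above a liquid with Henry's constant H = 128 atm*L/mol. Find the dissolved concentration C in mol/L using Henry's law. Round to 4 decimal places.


C = P / H
C = 59 / 128
C = 0.4609 mol/L


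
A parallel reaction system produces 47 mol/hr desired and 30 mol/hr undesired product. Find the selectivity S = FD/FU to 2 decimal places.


S = desired product rate / undesired product rate
S = 47 / 30
S = 1.57


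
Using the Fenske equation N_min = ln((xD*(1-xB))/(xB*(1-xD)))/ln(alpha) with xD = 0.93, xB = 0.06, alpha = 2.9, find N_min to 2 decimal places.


N_min = ln((xD*(1-xB))/(xB*(1-xD))) / ln(alpha)
Numerator inside ln: 0.8742 / 0.0042 = 208.142857
ln(208.142857) = 5.338225
ln(alpha) = ln(2.9) = 1.064711
N_min = 5.338225 / 1.064711 = 5.01


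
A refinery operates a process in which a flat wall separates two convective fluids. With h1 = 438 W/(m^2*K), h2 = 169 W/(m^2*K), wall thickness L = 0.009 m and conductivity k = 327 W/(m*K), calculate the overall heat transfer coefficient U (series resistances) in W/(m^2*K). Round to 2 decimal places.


1/U = 1/h1 + L/k + 1/h2
1/U = 1/438 + 0.009/327 + 1/169
1/U = 0.002283105 + 2.75229e-05 + 0.0059171598
1/U = 0.0082277877
U = 121.54 W/(m^2*K)


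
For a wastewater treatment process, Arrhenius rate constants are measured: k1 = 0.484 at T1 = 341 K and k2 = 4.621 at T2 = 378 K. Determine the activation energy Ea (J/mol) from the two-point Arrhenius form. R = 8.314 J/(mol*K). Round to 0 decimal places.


Ea = R * ln(k2/k1) / (1/T1 - 1/T2)
ln(k2/k1) = ln(4.621/0.484) = 2.2562815
1/T1 - 1/T2 = 1/341 - 1/378 = 0.000287048674
Ea = 8.314 * 2.2562815 / 0.000287048674
Ea = 65350 J/mol


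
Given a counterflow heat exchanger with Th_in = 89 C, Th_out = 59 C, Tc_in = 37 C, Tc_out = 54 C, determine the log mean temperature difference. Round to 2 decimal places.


dT1 = Th_in - Tc_out = 89 - 54 = 35
dT2 = Th_out - Tc_in = 59 - 37 = 22
LMTD = (dT1 - dT2) / ln(dT1/dT2)
LMTD = (35 - 22) / ln(35/22)
LMTD = 28.00 K


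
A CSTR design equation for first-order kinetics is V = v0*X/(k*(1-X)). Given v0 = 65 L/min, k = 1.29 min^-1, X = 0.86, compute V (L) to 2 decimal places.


V = v0 * X / (k * (1 - X))
V = 65 * 0.86 / (1.29 * (1 - 0.86))
V = 55.9 / (1.29 * 0.14)
V = 55.9 / 0.1806
V = 309.52 L


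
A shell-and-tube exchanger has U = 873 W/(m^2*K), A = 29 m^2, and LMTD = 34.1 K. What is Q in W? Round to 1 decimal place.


Q = U * A * LMTD
Q = 873 * 29 * 34.1
Q = 863309.7 W


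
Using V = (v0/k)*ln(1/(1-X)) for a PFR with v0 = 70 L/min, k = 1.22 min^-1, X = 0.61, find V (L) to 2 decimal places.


V = (v0/k) * ln(1/(1-X))
V = (70/1.22) * ln(1/(1-0.61))
V = 57.377049 * ln(2.564103)
V = 57.377049 * 0.941609
V = 54.03 L


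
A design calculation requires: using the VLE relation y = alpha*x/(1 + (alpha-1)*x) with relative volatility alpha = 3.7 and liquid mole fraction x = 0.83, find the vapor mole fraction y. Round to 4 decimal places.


y = alpha*x / (1 + (alpha-1)*x)
y = 3.7*0.83 / (1 + (3.7-1)*0.83)
y = 3.071 / (1 + 2.241)
y = 3.071 / 3.241
y = 0.9475


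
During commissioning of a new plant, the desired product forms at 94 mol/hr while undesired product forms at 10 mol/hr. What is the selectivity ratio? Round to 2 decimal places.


S = desired product rate / undesired product rate
S = 94 / 10
S = 9.40


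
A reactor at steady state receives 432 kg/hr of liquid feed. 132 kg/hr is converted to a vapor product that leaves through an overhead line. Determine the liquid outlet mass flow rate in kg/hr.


Steady-state mass balance on the main outlet: F_out = F_in - F_removed
F_out = 432 - 132
F_out = 300 kg/hr


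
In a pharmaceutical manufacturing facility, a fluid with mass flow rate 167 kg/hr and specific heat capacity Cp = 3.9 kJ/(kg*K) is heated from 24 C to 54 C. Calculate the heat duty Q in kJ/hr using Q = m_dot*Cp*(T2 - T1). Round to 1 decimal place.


Q = m_dot * Cp * (T2 - T1)
Q = 167 * 3.9 * (54 - 24)
Q = 167 * 3.9 * 30
Q = 19539.0 kJ/hr


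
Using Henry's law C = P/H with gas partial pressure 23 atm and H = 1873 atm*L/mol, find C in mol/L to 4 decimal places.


C = P / H
C = 23 / 1873
C = 0.0123 mol/L


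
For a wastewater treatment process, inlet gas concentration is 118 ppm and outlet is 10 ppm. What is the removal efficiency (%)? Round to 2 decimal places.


Efficiency = (G_in - G_out) / G_in * 100%
Efficiency = (118 - 10) / 118 * 100
Efficiency = 108 / 118 * 100
Efficiency = 91.53%


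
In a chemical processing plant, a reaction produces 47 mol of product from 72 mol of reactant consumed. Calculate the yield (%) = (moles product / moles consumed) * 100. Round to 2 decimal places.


Yield = (moles product / moles consumed) * 100%
Yield = (47 / 72) * 100
Yield = 0.6528 * 100
Yield = 65.28%


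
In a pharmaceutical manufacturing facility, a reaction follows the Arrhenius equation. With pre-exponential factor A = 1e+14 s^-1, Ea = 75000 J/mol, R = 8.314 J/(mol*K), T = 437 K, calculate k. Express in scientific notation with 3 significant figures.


k = A * exp(-Ea/(R*T))
k = 1e+14 * exp(-75000 / (8.314 * 437))
k = 1e+14 * exp(-20.642857)
k = 1.08e+05


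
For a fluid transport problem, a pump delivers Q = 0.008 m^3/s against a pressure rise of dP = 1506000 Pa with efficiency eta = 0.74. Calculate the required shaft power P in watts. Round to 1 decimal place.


P = Q * dP / eta
P = 0.008 * 1506000 / 0.74
P = 12048.0 / 0.74
P = 16281.1 W


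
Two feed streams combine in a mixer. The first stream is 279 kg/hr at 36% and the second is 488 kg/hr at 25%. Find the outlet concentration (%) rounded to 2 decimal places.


Mass balance on solute: F1*x1 + F2*x2 = F3*x3
F3 = F1 + F2 = 279 + 488 = 767 kg/hr
x3 = (F1*x1 + F2*x2)/F3
x3 = (279*0.36 + 488*0.25) / 767
x3 = 29.00%


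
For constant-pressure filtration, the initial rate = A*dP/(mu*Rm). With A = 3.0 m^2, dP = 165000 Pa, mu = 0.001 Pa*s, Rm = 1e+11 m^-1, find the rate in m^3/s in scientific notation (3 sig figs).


rate = A * dP / (mu * Rm)
rate = 3.0 * 165000 / (0.001 * 1e+11)
rate = 495000.0 / 1.000e+08
rate = 4.95e-03 m^3/s


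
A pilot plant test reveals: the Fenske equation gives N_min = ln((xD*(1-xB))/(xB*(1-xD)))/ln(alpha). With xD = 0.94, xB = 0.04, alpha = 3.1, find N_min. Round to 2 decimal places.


N_min = ln((xD*(1-xB))/(xB*(1-xD))) / ln(alpha)
Numerator inside ln: 0.9024 / 0.0024 = 376.0
ln(376.0) = 5.929589
ln(alpha) = ln(3.1) = 1.131402
N_min = 5.929589 / 1.131402 = 5.24


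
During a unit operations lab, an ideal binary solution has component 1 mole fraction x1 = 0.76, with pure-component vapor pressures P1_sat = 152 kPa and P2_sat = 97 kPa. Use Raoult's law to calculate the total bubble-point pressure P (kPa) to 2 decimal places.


P = x1*P1_sat + x2*P2_sat
x2 = 1 - x1 = 1 - 0.76 = 0.24
P = 0.76*152 + 0.24*97
P = 115.52 + 23.28
P = 138.80 kPa


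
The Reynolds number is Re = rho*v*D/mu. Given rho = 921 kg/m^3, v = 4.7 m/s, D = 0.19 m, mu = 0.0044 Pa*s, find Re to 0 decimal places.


Re = rho * v * D / mu
Re = 921 * 4.7 * 0.19 / 0.0044
Re = 822.453 / 0.0044
Re = 186921


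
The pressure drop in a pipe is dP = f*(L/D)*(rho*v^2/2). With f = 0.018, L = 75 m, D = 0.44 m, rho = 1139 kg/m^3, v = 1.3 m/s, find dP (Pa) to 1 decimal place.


dP = f * (L/D) * (rho*v^2/2)
dP = 0.018 * (75/0.44) * (1139*1.3^2/2)
L/D = 170.45454545
rho*v^2/2 = 1139*1.69/2 = 962.455
dP = 0.018 * 170.45454545 * 962.455
dP = 2953.0 Pa


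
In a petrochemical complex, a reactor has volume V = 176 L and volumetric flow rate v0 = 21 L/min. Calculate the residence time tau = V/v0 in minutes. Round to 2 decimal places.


tau = V / v0
tau = 176 / 21
tau = 8.38 min


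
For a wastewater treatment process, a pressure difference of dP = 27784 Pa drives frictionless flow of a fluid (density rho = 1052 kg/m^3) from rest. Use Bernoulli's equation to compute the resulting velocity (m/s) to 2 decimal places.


v = sqrt(2*dP/rho)
v = sqrt(2*27784/1052)
v = sqrt(52.821293)
v = 7.27 m/s


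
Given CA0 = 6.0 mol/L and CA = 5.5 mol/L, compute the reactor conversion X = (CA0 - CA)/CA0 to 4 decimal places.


X = (CA0 - CA) / CA0
X = (6.0 - 5.5) / 6.0
X = 0.5 / 6.0
X = 0.0833


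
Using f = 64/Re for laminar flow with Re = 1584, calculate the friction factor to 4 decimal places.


f = 64 / Re
f = 64 / 1584
f = 0.0404


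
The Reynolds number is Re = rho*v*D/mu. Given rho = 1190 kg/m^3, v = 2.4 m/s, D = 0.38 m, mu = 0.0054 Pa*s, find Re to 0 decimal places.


Re = rho * v * D / mu
Re = 1190 * 2.4 * 0.38 / 0.0054
Re = 1085.28 / 0.0054
Re = 200978


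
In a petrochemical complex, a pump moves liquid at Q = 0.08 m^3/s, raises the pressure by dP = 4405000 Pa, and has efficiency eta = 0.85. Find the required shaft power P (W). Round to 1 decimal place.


P = Q * dP / eta
P = 0.08 * 4405000 / 0.85
P = 352400.0 / 0.85
P = 414588.2 W


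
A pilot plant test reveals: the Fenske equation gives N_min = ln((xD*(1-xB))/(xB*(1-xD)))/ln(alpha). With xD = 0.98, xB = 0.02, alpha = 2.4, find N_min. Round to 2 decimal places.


N_min = ln((xD*(1-xB))/(xB*(1-xD))) / ln(alpha)
Numerator inside ln: 0.9604 / 0.0004 = 2401.0
ln(2401.0) = 7.783641
ln(alpha) = ln(2.4) = 0.875469
N_min = 7.783641 / 0.875469 = 8.89


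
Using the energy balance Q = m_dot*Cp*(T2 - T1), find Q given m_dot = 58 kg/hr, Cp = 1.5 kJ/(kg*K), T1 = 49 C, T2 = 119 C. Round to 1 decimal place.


Q = m_dot * Cp * (T2 - T1)
Q = 58 * 1.5 * (119 - 49)
Q = 58 * 1.5 * 70
Q = 6090.0 kJ/hr


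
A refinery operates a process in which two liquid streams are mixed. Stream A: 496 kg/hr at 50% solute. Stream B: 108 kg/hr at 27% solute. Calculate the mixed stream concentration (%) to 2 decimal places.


Mass balance on solute: F1*x1 + F2*x2 = F3*x3
F3 = F1 + F2 = 496 + 108 = 604 kg/hr
x3 = (F1*x1 + F2*x2)/F3
x3 = (496*0.5 + 108*0.27) / 604
x3 = 45.89%


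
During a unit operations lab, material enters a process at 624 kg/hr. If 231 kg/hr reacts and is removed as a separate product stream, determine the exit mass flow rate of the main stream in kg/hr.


Steady-state mass balance on the main outlet: F_out = F_in - F_removed
F_out = 624 - 231
F_out = 393 kg/hr


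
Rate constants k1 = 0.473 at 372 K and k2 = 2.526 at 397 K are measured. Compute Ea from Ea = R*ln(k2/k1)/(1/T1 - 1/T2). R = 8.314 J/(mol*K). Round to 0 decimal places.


Ea = R * ln(k2/k1) / (1/T1 - 1/T2)
ln(k2/k1) = ln(2.526/0.473) = 1.6752969
1/T1 - 1/T2 = 1/372 - 1/397 = 0.000169280355
Ea = 8.314 * 1.6752969 / 0.000169280355
Ea = 82280 J/mol


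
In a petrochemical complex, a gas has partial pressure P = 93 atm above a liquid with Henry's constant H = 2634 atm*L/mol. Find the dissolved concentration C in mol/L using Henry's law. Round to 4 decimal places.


C = P / H
C = 93 / 2634
C = 0.0353 mol/L


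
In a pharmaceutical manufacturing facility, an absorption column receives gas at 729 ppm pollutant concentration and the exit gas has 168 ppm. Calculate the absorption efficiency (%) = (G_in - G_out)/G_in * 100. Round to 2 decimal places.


Efficiency = (G_in - G_out) / G_in * 100%
Efficiency = (729 - 168) / 729 * 100
Efficiency = 561 / 729 * 100
Efficiency = 76.95%
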